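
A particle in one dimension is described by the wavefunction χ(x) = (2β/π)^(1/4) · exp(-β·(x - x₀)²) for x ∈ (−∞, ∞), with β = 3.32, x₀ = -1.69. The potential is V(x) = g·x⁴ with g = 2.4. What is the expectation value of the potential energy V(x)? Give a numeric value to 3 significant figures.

⟨V⟩ = ∫ V(x)·|χ|² dx.
Gaussian moments (u = x − x₀): ∫u^(2j)·e^(−2βu²) du = (2j−1)!!/(4β)^j · √(π/(2β)), odd powers integrate to 0; here √(π/(2β)) = 0.68785.
⟨V⟩ = 22.715.

22.7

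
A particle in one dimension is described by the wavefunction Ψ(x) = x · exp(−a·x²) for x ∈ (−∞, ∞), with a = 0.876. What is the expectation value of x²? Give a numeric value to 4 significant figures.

0.8562

⟨x²⟩ = ∫ x²·|Ψ|² dx / ∫|Ψ|² dx (integrals over the domain).
Expand each integrand as polynomial × e^(−2ax²) and use ∫x^(2j)·e^(−2ax²) dx = (2j−1)!!/(4a)^j · √(π/(2a)), odd powers → 0; here √(π/(2a)) = 1.3391.
State is unnormalized: ∫|Ψ|² dx = 0.38216, and ∫Ψ*·x²·Ψ dx = 0.32719, so ⟨x²⟩ = 0.32719 / 0.38216.
⟨x²⟩ = 0.85616.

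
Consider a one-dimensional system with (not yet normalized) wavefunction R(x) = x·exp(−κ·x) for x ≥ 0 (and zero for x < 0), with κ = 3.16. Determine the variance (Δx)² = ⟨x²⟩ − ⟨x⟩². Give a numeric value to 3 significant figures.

Compute ⟨x⟩ and ⟨x²⟩ separately, then (Δx)² = ⟨x²⟩ − ⟨x⟩².
Every integrand reduces to terms xʲ·e^(−2κx) on [0, ∞); use ∫₀^∞ xʲ·e^(−2κx) dx = j!/(2κ)^(j+1).
Normalization: ∫|R|² dx = 0.0079228.
⟨x⟩ = 0.47468 and ⟨x²⟩ = 0.30043.
(Δx)² = 0.30043 − (0.47468)² = 0.075108.

0.0751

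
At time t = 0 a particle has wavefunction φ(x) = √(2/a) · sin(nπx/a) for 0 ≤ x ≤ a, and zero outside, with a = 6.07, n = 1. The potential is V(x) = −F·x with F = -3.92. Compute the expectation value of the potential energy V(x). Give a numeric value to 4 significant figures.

⟨V⟩ = ∫ V(x)·|φ|² dx.
With sin²θ = (1 − cos2θ)/2 on 0 ≤ x ≤ a: ∫sin²(nπx/a) dx = a/2, ∫x·sin²(nπx/a) dx = a²/4, ∫x²·sin²(nπx/a) dx = a³·(1/6 − 1/(4n²π²)); higher powers xᵏ the same way, integrating xᵏ·cos(2nπx/a) by parts.
⟨V⟩ = 11.897.

11.90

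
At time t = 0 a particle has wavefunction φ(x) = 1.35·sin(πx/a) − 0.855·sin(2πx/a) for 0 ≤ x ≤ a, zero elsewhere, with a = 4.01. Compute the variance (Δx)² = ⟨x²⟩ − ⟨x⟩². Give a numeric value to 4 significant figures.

0.2739

Compute ⟨x⟩ and ⟨x²⟩ separately, then (Δx)² = ⟨x²⟩ − ⟨x⟩².
On 0 ≤ x ≤ a (j ≠ l): ∫sin²(jπx/a) dx = a/2, ∫sin(jπx/a)·sin(lπx/a) dx = 0; diagonal moments ∫x·sin²(jπx/a) dx = a²/4, ∫x²·sin²(jπx/a) dx = a³·(1/6 − 1/(4j²π²)); cross terms ∫x·sin(jπx/a)·sin(lπx/a) dx = 0 for j + l even and −4jla²/(π²(j² − l²)²) for j + l odd, ∫x²·sin(jπx/a)·sin(lπx/a) dx = (−1)^(j+l)·4jla³/(π²(j² − l²)²); higher powers the same way via product-to-sum and parts.
Normalization: ∫|φ|² dx = 5.1198.
⟨x⟩ = 2.6580 and ⟨x²⟩ = 7.3388.
(Δx)² = 7.3388 − (2.6580)² = 0.27388.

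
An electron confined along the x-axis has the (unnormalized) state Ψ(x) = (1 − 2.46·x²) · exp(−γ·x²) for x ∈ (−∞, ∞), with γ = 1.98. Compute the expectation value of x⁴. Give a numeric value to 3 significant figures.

0.0909

⟨x⁴⟩ = ∫ x⁴·|Ψ|² dx / ∫|Ψ|² dx (integrals over the domain).
Expand each integrand as polynomial × e^(−2γx²) and use ∫x^(2j)·e^(−2γx²) dx = (2j−1)!!/(4γ)^j · √(π/(2γ)), odd powers → 0; here √(π/(2γ)) = 0.89069.
State is unnormalized: ∫|Ψ|² dx = 0.59517, and ∫Ψ*·x⁴·Ψ dx = 0.054126, so ⟨x⁴⟩ = 0.054126 / 0.59517.
⟨x⁴⟩ = 0.090942.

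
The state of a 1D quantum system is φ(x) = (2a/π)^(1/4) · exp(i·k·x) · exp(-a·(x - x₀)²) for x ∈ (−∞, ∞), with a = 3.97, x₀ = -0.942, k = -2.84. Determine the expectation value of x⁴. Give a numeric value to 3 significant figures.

1.13

⟨x⁴⟩ = ∫ x⁴·|φ|² dx (integrals over the domain).
Gaussian moments (u = x − x₀): ∫u^(2j)·e^(−2au²) du = (2j−1)!!/(4a)^j · √(π/(2a)), odd powers integrate to 0; here √(π/(2a)) = 0.62902.
⟨x⁴⟩ = 1.1346.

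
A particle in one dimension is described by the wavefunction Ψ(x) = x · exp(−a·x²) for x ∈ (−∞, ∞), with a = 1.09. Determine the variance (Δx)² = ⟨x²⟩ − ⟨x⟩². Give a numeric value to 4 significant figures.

Compute ⟨x⟩ and ⟨x²⟩ separately, then (Δx)² = ⟨x²⟩ − ⟨x⟩².
Expand each integrand as polynomial × e^(−2ax²) and use ∫x^(2j)·e^(−2ax²) dx = (2j−1)!!/(4a)^j · √(π/(2a)), odd powers → 0; here √(π/(2a)) = 1.2005.
Normalization: ∫|Ψ|² dx = 0.27533.
⟨x⟩ = 0.0000 and ⟨x²⟩ = 0.68807.
(Δx)² = 0.68807 − (0.0000)² = 0.68807.

0.6881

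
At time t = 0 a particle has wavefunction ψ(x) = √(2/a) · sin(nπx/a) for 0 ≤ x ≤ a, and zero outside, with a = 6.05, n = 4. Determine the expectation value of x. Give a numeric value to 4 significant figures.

⟨x⟩ = ∫ x·|ψ|² dx (integrals over the domain).
With sin²θ = (1 − cos2θ)/2 on 0 ≤ x ≤ a: ∫sin²(nπx/a) dx = a/2, ∫x·sin²(nπx/a) dx = a²/4, ∫x²·sin²(nπx/a) dx = a³·(1/6 − 1/(4n²π²)); higher powers xᵏ the same way, integrating xᵏ·cos(2nπx/a) by parts.
⟨x⟩ = 3.0250.

3.025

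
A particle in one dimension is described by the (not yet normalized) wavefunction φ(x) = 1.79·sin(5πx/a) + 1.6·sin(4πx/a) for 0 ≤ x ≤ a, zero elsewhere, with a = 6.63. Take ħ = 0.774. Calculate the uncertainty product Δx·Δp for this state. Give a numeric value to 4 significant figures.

2.263

Δx = √(⟨x²⟩−⟨x⟩²), Δp = √(⟨p²⟩−⟨p⟩²).
On 0 ≤ x ≤ a (j ≠ l): ∫sin²(jπx/a) dx = a/2, ∫sin(jπx/a)·sin(lπx/a) dx = 0; diagonal moments ∫x·sin²(jπx/a) dx = a²/4, ∫x²·sin²(jπx/a) dx = a³·(1/6 − 1/(4j²π²)); cross terms ∫x·sin(jπx/a)·sin(lπx/a) dx = 0 for j + l even and −4jla²/(π²(j² − l²)²) for j + l odd, ∫x²·sin(jπx/a)·sin(lπx/a) dx = (−1)^(j+l)·4jla³/(π²(j² − l²)²); higher powers the same way via product-to-sum and parts. d²/dx² sin(jπx/a) = −(jπ/a)²·sin(jπx/a); on 0 ≤ x ≤ a, ∫sin²(jπx/a) dx = a/2 and ∫sin(jπx/a)·sin(lπx/a) dx = 0 for j ≠ l, so only diagonal terms survive in ∫|φ|² and ∫φ·φ″; ∫φ·φ′ dx = [φ²/2] between the walls = 0.
Normalization: ∫|φ|² dx = 19.108.
⟨x⟩ = 1.9964, ⟨x²⟩ = 5.7985 ⇒ Δx = 1.3465.
⟨p⟩ = 0.0000, ⟨p²⟩ = 2.8251 ⇒ Δp = 1.6808.
Δx·Δp = 2.2631.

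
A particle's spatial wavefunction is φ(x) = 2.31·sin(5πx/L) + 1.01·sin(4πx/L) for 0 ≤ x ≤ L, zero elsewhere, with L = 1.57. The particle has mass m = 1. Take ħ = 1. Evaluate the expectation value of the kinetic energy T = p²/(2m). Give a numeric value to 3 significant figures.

47.2

T = −(ħ²/2m) d²/dx², so ⟨T⟩ = −(ħ²/2m) ∫ φ*·φ'' dx / ∫|φ|² dx; with m = 1.
d²/dx² sin(jπx/L) = −(jπ/L)²·sin(jπx/L); on 0 ≤ x ≤ L, ∫sin²(jπx/L) dx = L/2 and ∫sin(jπx/L)·sin(lπx/L) dx = 0 for j ≠ l, so only diagonal terms survive in ∫|φ|² and ∫φ·φ″; ∫φ·φ′ dx = [φ²/2] between the walls = 0.
State is unnormalized: ∫|φ|² dx = 4.9896, and ∫φ*·(−ħ²/2m · φ'') dx = 235.31, so ⟨T⟩ = 235.31 / 4.9896.
⟨T⟩ = 47.159.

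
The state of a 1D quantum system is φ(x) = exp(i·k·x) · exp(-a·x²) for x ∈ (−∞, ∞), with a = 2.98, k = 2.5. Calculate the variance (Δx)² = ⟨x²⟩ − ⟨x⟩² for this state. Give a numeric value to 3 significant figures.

Compute ⟨x⟩ and ⟨x²⟩ separately, then (Δx)² = ⟨x²⟩ − ⟨x⟩².
Gaussian moments: ∫x^(2j)·e^(−2ax²) dx = (2j−1)!!/(4a)^j · √(π/(2a)), odd powers integrate to 0; here √(π/(2a)) = 0.72603.
Normalization: ∫|φ|² dx = 0.72603.
⟨x⟩ = 0.0000 and ⟨x²⟩ = 0.083893.
(Δx)² = 0.083893 − (0.0000)² = 0.083893.

0.0839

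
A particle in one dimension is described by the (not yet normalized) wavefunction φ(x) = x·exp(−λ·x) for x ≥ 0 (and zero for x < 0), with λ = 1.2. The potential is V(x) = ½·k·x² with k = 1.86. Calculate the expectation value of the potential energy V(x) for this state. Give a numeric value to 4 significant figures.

1.938

⟨V⟩ = ∫ V(x)·|φ|² dx / ∫|φ|² dx.
Every integrand reduces to terms xʲ·e^(−2λx) on [0, ∞); use ∫₀^∞ xʲ·e^(−2λx) dx = j!/(2λ)^(j+1).
State is unnormalized: ∫|φ|² dx = 0.14468, and ∫φ*·V(x)·φ dx = 0.28031, so ⟨V⟩ = 0.28031 / 0.14468.
⟨V⟩ = 1.9375.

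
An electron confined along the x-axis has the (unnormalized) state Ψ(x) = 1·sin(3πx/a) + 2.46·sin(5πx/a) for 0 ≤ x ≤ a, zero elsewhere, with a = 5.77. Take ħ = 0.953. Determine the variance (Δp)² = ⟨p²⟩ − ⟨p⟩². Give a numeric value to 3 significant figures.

Compute ⟨p⟩ and ⟨p²⟩ separately; (Δp)² = ⟨p²⟩ − ⟨p⟩².
d²/dx² sin(jπx/a) = −(jπ/a)²·sin(jπx/a); on 0 ≤ x ≤ a, ∫sin²(jπx/a) dx = a/2 and ∫sin(jπx/a)·sin(lπx/a) dx = 0 for j ≠ l, so only diagonal terms survive in ∫|Ψ|² and ∫Ψ·Ψ″; ∫Ψ·Ψ′ dx = [Ψ²/2] between the walls = 0.
Normalization: ∫|Ψ|² dx = 20.344.
⟨p⟩ = 0.0000 and ⟨p²⟩ = 6.1200.
(Δp)² = 6.1200 − (0.0000)² = 6.1200.

6.12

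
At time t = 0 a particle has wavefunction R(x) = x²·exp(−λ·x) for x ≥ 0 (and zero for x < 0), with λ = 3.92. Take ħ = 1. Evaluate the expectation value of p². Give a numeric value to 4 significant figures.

5.122

p² R = −ħ² d²R/dx²; ⟨p²⟩ = −ħ² ∫ R*·R'' dx / ∫|R|² dx.
Differentiate x²·exp(−λ·x) with the product rule; every integrand then reduces to terms xʲ·e^(−2λx) on [0, ∞), with ∫₀^∞ xʲ·e^(−2λx) dx = j!/(2λ)^(j+1).
State is unnormalized: ∫|R|² dx = 0.00081027, and ∫R*·(−ħ² R'') dx = 0.0041503, so ⟨p²⟩ = 0.0041503 / 0.00081027.
⟨p²⟩ = 5.1221.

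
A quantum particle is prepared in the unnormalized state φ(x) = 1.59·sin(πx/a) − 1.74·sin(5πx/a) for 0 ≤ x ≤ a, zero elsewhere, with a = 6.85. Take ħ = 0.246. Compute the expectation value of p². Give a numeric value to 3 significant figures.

0.179

p² φ = −ħ² d²φ/dx²; ⟨p²⟩ = −ħ² ∫ φ*·φ'' dx / ∫|φ|² dx.
d²/dx² sin(jπx/a) = −(jπ/a)²·sin(jπx/a); on 0 ≤ x ≤ a, ∫sin²(jπx/a) dx = a/2 and ∫sin(jπx/a)·sin(lπx/a) dx = 0 for j ≠ l, so only diagonal terms survive in ∫|φ|² and ∫φ·φ″; ∫φ·φ′ dx = [φ²/2] between the walls = 0.
State is unnormalized: ∫|φ|² dx = 19.028, and ∫φ*·(−ħ² φ'') dx = 3.4100, so ⟨p²⟩ = 3.4100 / 19.028.
⟨p²⟩ = 0.17921.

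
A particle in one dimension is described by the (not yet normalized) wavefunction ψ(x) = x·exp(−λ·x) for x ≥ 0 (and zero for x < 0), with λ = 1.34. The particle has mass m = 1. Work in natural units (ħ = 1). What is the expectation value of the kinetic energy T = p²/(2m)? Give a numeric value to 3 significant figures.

0.898

T = −(ħ²/2m) d²/dx², so ⟨T⟩ = −(ħ²/2m) ∫ ψ*·ψ'' dx / ∫|ψ|² dx; with m = 1.
Differentiate x·exp(−λ·x) with the product rule; every integrand then reduces to terms xʲ·e^(−2λx) on [0, ∞), with ∫₀^∞ xʲ·e^(−2λx) dx = j!/(2λ)^(j+1).
State is unnormalized: ∫|ψ|² dx = 0.10390, and ∫ψ*·(−ħ²/2m · ψ'') dx = 0.093284, so ⟨T⟩ = 0.093284 / 0.10390.
⟨T⟩ = 0.89780.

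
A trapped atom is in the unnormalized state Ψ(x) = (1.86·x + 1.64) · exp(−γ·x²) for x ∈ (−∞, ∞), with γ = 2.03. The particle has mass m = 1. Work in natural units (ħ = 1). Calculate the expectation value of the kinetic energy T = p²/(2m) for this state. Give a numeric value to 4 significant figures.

T = −(ħ²/2m) d²/dx², so ⟨T⟩ = −(ħ²/2m) ∫ Ψ*·Ψ'' dx / ∫|Ψ|² dx; with m = 1.
Expand each integrand as polynomial × e^(−2γx²) and use ∫x^(2j)·e^(−2γx²) dx = (2j−1)!!/(4γ)^j · √(π/(2γ)), odd powers → 0; here √(π/(2γ)) = 0.87965. Differentiate with the product rule, d/dx e^(−γx²) = −2γx·e^(−γx²).
State is unnormalized: ∫|Ψ|² dx = 2.7407, and ∫Ψ*·(−ħ²/2m · Ψ'') dx = 3.5426, so ⟨T⟩ = 3.5426 / 2.7407.
⟨T⟩ = 1.2926.

1.293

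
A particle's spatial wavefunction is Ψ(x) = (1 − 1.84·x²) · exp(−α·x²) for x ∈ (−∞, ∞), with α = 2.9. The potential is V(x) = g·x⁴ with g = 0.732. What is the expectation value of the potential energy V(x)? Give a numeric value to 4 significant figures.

0.006337

⟨V⟩ = ∫ V(x)·|Ψ|² dx / ∫|Ψ|² dx.
Expand each integrand as polynomial × e^(−2αx²) and use ∫x^(2j)·e^(−2αx²) dx = (2j−1)!!/(4α)^j · √(π/(2α)), odd powers → 0; here √(π/(2α)) = 0.73597.
State is unnormalized: ∫|Ψ|² dx = 0.55804, and ∫Ψ*·V(x)·Ψ dx = 0.0035362, so ⟨V⟩ = 0.0035362 / 0.55804.
⟨V⟩ = 0.0063367.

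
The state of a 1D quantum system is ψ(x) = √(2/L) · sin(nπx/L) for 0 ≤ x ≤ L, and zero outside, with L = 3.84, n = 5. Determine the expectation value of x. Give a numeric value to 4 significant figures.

⟨x⟩ = ∫ x·|ψ|² dx (integrals over the domain).
With sin²θ = (1 − cos2θ)/2 on 0 ≤ x ≤ L: ∫sin²(nπx/L) dx = L/2, ∫x·sin²(nπx/L) dx = L²/4, ∫x²·sin²(nπx/L) dx = L³·(1/6 − 1/(4n²π²)); higher powers xᵏ the same way, integrating xᵏ·cos(2nπx/L) by parts.
⟨x⟩ = 1.9200.

1.920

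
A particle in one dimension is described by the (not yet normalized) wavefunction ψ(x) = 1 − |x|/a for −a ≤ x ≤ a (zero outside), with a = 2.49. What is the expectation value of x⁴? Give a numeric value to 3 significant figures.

1.10

⟨x⁴⟩ = ∫ x⁴·|ψ|² dx / ∫|ψ|² dx (integrals over the domain).
ψ is even, so ∫ over [−a, a] = 2∫₀ᵃ with ψ = 1 − x/a there: ∫₀ᵃ (1 − x/a)² dx = a/3, ∫₀ᵃ x²(1 − x/a)² dx = a³/30, ∫₀ᵃ x⁴(1 − x/a)² dx = a⁵/105.
State is unnormalized: ∫|ψ|² dx = 1.6600, and ∫ψ*·x⁴·ψ dx = 1.8232, so ⟨x⁴⟩ = 1.8232 / 1.6600.
⟨x⁴⟩ = 1.0983.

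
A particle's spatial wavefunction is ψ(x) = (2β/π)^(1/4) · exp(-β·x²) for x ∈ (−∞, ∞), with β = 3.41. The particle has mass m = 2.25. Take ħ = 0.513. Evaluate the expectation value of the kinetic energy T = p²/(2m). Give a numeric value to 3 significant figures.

0.199

T = −(ħ²/2m) d²/dx², so ⟨T⟩ = −(ħ²/2m) ∫ ψ*·ψ'' dx; with m = 2.25.
Gaussian moments: ∫x^(2j)·e^(−2βx²) dx = (2j−1)!!/(4β)^j · √(π/(2β)), odd powers integrate to 0; here √(π/(2β)) = 0.67871. Derivatives: d/dx e^(−βx²) = −2βx·e^(−βx²), d²/dx² e^(−βx²) = (4β²x² − 2β)·e^(−βx²).
⟨T⟩ = 0.19942.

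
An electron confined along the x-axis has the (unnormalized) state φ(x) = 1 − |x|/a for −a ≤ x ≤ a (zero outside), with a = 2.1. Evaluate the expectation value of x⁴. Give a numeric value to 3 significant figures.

0.556

⟨x⁴⟩ = ∫ x⁴·|φ|² dx / ∫|φ|² dx (integrals over the domain).
φ is even, so ∫ over [−a, a] = 2∫₀ᵃ with φ = 1 − x/a there: ∫₀ᵃ (1 − x/a)² dx = a/3, ∫₀ᵃ x²(1 − x/a)² dx = a³/30, ∫₀ᵃ x⁴(1 − x/a)² dx = a⁵/105.
State is unnormalized: ∫|φ|² dx = 1.4000, and ∫φ*·x⁴·φ dx = 0.77792, so ⟨x⁴⟩ = 0.77792 / 1.4000.
⟨x⁴⟩ = 0.55566.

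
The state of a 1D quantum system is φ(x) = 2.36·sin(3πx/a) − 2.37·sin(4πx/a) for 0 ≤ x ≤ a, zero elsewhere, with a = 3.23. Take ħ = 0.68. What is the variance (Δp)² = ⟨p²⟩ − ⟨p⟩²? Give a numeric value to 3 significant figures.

Compute ⟨p⟩ and ⟨p²⟩ separately; (Δp)² = ⟨p²⟩ − ⟨p⟩².
d²/dx² sin(jπx/a) = −(jπ/a)²·sin(jπx/a); on 0 ≤ x ≤ a, ∫sin²(jπx/a) dx = a/2 and ∫sin(jπx/a)·sin(lπx/a) dx = 0 for j ≠ l, so only diagonal terms survive in ∫|φ|² and ∫φ·φ″; ∫φ·φ′ dx = [φ²/2] between the walls = 0.
Normalization: ∫|φ|² dx = 18.066.
⟨p⟩ = 0.0000 and ⟨p²⟩ = 5.4744.
(Δp)² = 5.4744 − (0.0000)² = 5.4744.

5.47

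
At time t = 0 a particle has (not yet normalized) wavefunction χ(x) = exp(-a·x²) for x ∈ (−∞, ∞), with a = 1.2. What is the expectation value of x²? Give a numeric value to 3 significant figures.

0.208

⟨x²⟩ = ∫ x²·|χ|² dx / ∫|χ|² dx (integrals over the domain).
Gaussian moments: ∫x^(2j)·e^(−2ax²) dx = (2j−1)!!/(4a)^j · √(π/(2a)), odd powers integrate to 0; here √(π/(2a)) = 1.1441.
State is unnormalized: ∫|χ|² dx = 1.1441, and ∫χ*·x²·χ dx = 0.23836, so ⟨x²⟩ = 0.23836 / 1.1441.
⟨x²⟩ = 0.20833.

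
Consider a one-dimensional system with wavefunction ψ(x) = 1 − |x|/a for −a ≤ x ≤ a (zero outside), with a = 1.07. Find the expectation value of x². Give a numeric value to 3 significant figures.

⟨x²⟩ = ∫ x²·|ψ|² dx / ∫|ψ|² dx (integrals over the domain).
ψ is even, so ∫ over [−a, a] = 2∫₀ᵃ with ψ = 1 − x/a there: ∫₀ᵃ (1 − x/a)² dx = a/3, ∫₀ᵃ x²(1 − x/a)² dx = a³/30, ∫₀ᵃ x⁴(1 − x/a)² dx = a⁵/105.
State is unnormalized: ∫|ψ|² dx = 0.71333, and ∫ψ*·x²·ψ dx = 0.081670, so ⟨x²⟩ = 0.081670 / 0.71333.
⟨x²⟩ = 0.11449.

0.114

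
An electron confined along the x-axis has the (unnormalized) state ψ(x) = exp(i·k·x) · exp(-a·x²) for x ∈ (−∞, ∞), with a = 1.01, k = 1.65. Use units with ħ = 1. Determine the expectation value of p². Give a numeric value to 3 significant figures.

p² ψ = −ħ² d²ψ/dx²; ⟨p²⟩ = −ħ² ∫ ψ*·ψ'' dx / ∫|ψ|² dx.
Gaussian moments: ∫x^(2j)·e^(−2ax²) dx = (2j−1)!!/(4a)^j · √(π/(2a)), odd powers integrate to 0; here √(π/(2a)) = 1.2471. Derivatives: ψ′ = (ik − 2ax)·ψ, ψ″ = ((ik − 2ax)² − 2a)·ψ; the odd-in-x pieces drop out.
State is unnormalized: ∫|ψ|² dx = 1.2471, and ∫ψ*·(−ħ² ψ'') dx = 4.6548, so ⟨p²⟩ = 4.6548 / 1.2471.
⟨p²⟩ = 3.7325.

3.73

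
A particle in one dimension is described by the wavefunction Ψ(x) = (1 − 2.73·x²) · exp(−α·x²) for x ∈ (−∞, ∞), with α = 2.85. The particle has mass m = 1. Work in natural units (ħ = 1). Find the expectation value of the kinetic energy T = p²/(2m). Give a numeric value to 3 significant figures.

3.87

T = −(ħ²/2m) d²/dx², so ⟨T⟩ = −(ħ²/2m) ∫ Ψ*·Ψ'' dx / ∫|Ψ|² dx; with m = 1.
Expand each integrand as polynomial × e^(−2αx²) and use ∫x^(2j)·e^(−2αx²) dx = (2j−1)!!/(4α)^j · √(π/(2α)), odd powers → 0; here √(π/(2α)) = 0.74240. Differentiate with the product rule, d/dx e^(−αx²) = −2αx·e^(−αx²).
State is unnormalized: ∫|Ψ|² dx = 0.51455, and ∫Ψ*·(−ħ²/2m · Ψ'') dx = 1.9893, so ⟨T⟩ = 1.9893 / 0.51455.
⟨T⟩ = 3.8661.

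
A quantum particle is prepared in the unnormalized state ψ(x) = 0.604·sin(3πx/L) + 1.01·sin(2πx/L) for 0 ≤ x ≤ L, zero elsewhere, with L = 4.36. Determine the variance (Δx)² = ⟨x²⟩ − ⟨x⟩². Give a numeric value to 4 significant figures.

Compute ⟨x⟩ and ⟨x²⟩ separately, then (Δx)² = ⟨x²⟩ − ⟨x⟩².
On 0 ≤ x ≤ L (j ≠ l): ∫sin²(jπx/L) dx = L/2, ∫sin(jπx/L)·sin(lπx/L) dx = 0; diagonal moments ∫x·sin²(jπx/L) dx = L²/4, ∫x²·sin²(jπx/L) dx = L³·(1/6 − 1/(4j²π²)); cross terms ∫x·sin(jπx/L)·sin(lπx/L) dx = 0 for j + l even and −4jlL²/(π²(j² − l²)²) for j + l odd, ∫x²·sin(jπx/L)·sin(lπx/L) dx = (−1)^(j+l)·4jlL³/(π²(j² − l²)²); higher powers the same way via product-to-sum and parts.
Normalization: ∫|ψ|² dx = 3.0191.
⟨x⟩ = 1.4328 and ⟨x²⟩ = 2.8731.
(Δx)² = 2.8731 − (1.4328)² = 0.82026.

0.8203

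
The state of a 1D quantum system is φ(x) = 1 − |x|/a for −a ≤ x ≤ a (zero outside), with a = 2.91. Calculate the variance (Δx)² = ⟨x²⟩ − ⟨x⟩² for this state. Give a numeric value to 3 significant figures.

0.847

Compute ⟨x⟩ and ⟨x²⟩ separately, then (Δx)² = ⟨x²⟩ − ⟨x⟩².
φ is even, so ∫ over [−a, a] = 2∫₀ᵃ with φ = 1 − x/a there: ∫₀ᵃ (1 − x/a)² dx = a/3, ∫₀ᵃ x²(1 − x/a)² dx = a³/30, ∫₀ᵃ x⁴(1 − x/a)² dx = a⁵/105.
Normalization: ∫|φ|² dx = 1.9400.
⟨x⟩ = 0.0000 and ⟨x²⟩ = 0.84681.
(Δx)² = 0.84681 − (0.0000)² = 0.84681.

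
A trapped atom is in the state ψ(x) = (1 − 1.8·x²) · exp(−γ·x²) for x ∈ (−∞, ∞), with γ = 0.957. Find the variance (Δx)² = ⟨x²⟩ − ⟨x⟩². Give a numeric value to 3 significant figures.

Compute ⟨x⟩ and ⟨x²⟩ separately, then (Δx)² = ⟨x²⟩ − ⟨x⟩².
Expand each integrand as polynomial × e^(−2γx²) and use ∫x^(2j)·e^(−2γx²) dx = (2j−1)!!/(4γ)^j · √(π/(2γ)), odd powers → 0; here √(π/(2γ)) = 1.2812.
Normalization: ∫|ψ|² dx = 0.92613.
⟨x⟩ = 0.0000 and ⟨x²⟩ = 0.54036.
(Δx)² = 0.54036 − (0.0000)² = 0.54036.

0.540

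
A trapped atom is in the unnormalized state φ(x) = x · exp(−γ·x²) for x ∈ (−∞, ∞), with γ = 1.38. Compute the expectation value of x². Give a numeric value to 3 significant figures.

0.543

⟨x²⟩ = ∫ x²·|φ|² dx / ∫|φ|² dx (integrals over the domain).
Expand each integrand as polynomial × e^(−2γx²) and use ∫x^(2j)·e^(−2γx²) dx = (2j−1)!!/(4γ)^j · √(π/(2γ)), odd powers → 0; here √(π/(2γ)) = 1.0669.
State is unnormalized: ∫|φ|² dx = 0.19328, and ∫φ*·x²·φ dx = 0.10504, so ⟨x²⟩ = 0.10504 / 0.19328.
⟨x²⟩ = 0.54348.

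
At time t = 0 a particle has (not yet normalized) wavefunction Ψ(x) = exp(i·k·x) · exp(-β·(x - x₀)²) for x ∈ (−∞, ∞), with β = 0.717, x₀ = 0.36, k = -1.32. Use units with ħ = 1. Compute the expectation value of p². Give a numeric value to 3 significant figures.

2.46

p² Ψ = −ħ² d²Ψ/dx²; ⟨p²⟩ = −ħ² ∫ Ψ*·Ψ'' dx / ∫|Ψ|² dx.
Gaussian moments (u = x − x₀): ∫u^(2j)·e^(−2βu²) du = (2j−1)!!/(4β)^j · √(π/(2β)), odd powers integrate to 0; here √(π/(2β)) = 1.4801. Derivatives: Ψ′ = (ik − 2βu)·Ψ, Ψ″ = ((ik − 2βu)² − 2β)·Ψ; the odd-in-u pieces drop out.
State is unnormalized: ∫|Ψ|² dx = 1.4801, and ∫Ψ*·(−ħ² Ψ'') dx = 3.6402, so ⟨p²⟩ = 3.6402 / 1.4801.
⟨p²⟩ = 2.4594.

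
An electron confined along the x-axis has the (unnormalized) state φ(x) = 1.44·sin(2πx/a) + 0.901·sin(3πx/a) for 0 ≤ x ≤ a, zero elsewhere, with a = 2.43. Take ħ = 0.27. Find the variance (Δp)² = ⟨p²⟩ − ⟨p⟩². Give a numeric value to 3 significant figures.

0.659

Compute ⟨p⟩ and ⟨p²⟩ separately; (Δp)² = ⟨p²⟩ − ⟨p⟩².
d²/dx² sin(jπx/a) = −(jπ/a)²·sin(jπx/a); on 0 ≤ x ≤ a, ∫sin²(jπx/a) dx = a/2 and ∫sin(jπx/a)·sin(lπx/a) dx = 0 for j ≠ l, so only diagonal terms survive in ∫|φ|² and ∫φ·φ″; ∫φ·φ′ dx = [φ²/2] between the walls = 0.
Normalization: ∫|φ|² dx = 3.5058.
⟨p⟩ = 0.0000 and ⟨p²⟩ = 0.65879.
(Δp)² = 0.65879 − (0.0000)² = 0.65879.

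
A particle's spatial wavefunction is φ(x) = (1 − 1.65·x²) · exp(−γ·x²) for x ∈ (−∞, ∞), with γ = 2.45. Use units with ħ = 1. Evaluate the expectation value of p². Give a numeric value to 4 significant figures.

p² φ = −ħ² d²φ/dx²; ⟨p²⟩ = −ħ² ∫ φ*·φ'' dx / ∫|φ|² dx.
Expand each integrand as polynomial × e^(−2γx²) and use ∫x^(2j)·e^(−2γx²) dx = (2j−1)!!/(4γ)^j · √(π/(2γ)), odd powers → 0; here √(π/(2γ)) = 0.80071. Differentiate with the product rule, d/dx e^(−γx²) = −2γx·e^(−γx²).
State is unnormalized: ∫|φ|² dx = 0.59918, and ∫φ*·(−ħ² φ'') dx = 3.0116, so ⟨p²⟩ = 3.0116 / 0.59918.
⟨p²⟩ = 5.0262.

5.026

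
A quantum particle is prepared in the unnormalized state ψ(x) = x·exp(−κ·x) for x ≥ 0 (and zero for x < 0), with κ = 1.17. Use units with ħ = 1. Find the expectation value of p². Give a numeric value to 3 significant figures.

p² ψ = −ħ² d²ψ/dx²; ⟨p²⟩ = −ħ² ∫ ψ*·ψ'' dx / ∫|ψ|² dx.
Differentiate x·exp(−κ·x) with the product rule; every integrand then reduces to terms xʲ·e^(−2κx) on [0, ∞), with ∫₀^∞ xʲ·e^(−2κx) dx = j!/(2κ)^(j+1).
State is unnormalized: ∫|ψ|² dx = 0.15609, and ∫ψ*·(−ħ² ψ'') dx = 0.21368, so ⟨p²⟩ = 0.21368 / 0.15609.
⟨p²⟩ = 1.3689.

1.37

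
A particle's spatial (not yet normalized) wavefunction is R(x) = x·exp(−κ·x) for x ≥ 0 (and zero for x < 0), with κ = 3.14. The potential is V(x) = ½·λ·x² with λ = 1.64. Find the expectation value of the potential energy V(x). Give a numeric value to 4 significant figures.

0.2495

⟨V⟩ = ∫ V(x)·|R|² dx / ∫|R|² dx.
Every integrand reduces to terms xʲ·e^(−2κx) on [0, ∞); use ∫₀^∞ xʲ·e^(−2κx) dx = j!/(2κ)^(j+1).
State is unnormalized: ∫|R|² dx = 0.0080752, and ∫R*·V(x)·R dx = 0.0020148, so ⟨V⟩ = 0.0020148 / 0.0080752.
⟨V⟩ = 0.24950.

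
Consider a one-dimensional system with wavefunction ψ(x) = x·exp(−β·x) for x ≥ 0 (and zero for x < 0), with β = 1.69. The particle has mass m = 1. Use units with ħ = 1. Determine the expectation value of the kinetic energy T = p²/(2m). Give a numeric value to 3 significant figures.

T = −(ħ²/2m) d²/dx², so ⟨T⟩ = −(ħ²/2m) ∫ ψ*·ψ'' dx / ∫|ψ|² dx; with m = 1.
Differentiate x·exp(−β·x) with the product rule; every integrand then reduces to terms xʲ·e^(−2βx) on [0, ∞), with ∫₀^∞ xʲ·e^(−2βx) dx = j!/(2β)^(j+1).
State is unnormalized: ∫|ψ|² dx = 0.051794, and ∫ψ*·(−ħ²/2m · ψ'') dx = 0.073964, so ⟨T⟩ = 0.073964 / 0.051794.
⟨T⟩ = 1.4281.

1.43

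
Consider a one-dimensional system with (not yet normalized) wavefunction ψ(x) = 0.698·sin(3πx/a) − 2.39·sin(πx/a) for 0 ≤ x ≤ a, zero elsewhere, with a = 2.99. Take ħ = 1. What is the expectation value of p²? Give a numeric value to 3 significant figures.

1.80

p² ψ = −ħ² d²ψ/dx²; ⟨p²⟩ = −ħ² ∫ ψ*·ψ'' dx / ∫|ψ|² dx.
d²/dx² sin(jπx/a) = −(jπ/a)²·sin(jπx/a); on 0 ≤ x ≤ a, ∫sin²(jπx/a) dx = a/2 and ∫sin(jπx/a)·sin(lπx/a) dx = 0 for j ≠ l, so only diagonal terms survive in ∫|ψ|² and ∫ψ·ψ″; ∫ψ·ψ′ dx = [ψ²/2] between the walls = 0.
State is unnormalized: ∫|ψ|² dx = 9.2680, and ∫ψ*·(−ħ² ψ'') dx = 16.664, so ⟨p²⟩ = 16.664 / 9.2680.
⟨p²⟩ = 1.7981.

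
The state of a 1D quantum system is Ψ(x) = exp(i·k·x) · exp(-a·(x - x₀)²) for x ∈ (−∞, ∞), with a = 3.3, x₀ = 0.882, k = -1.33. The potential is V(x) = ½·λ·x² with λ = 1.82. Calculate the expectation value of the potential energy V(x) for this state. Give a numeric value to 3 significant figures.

⟨V⟩ = ∫ V(x)·|Ψ|² dx / ∫|Ψ|² dx.
Gaussian moments (u = x − x₀): ∫u^(2j)·e^(−2au²) du = (2j−1)!!/(4a)^j · √(π/(2a)), odd powers integrate to 0; here √(π/(2a)) = 0.68993.
State is unnormalized: ∫|Ψ|² dx = 0.68993, and ∫Ψ*·V(x)·Ψ dx = 0.53597, so ⟨V⟩ = 0.53597 / 0.68993.
⟨V⟩ = 0.77685.

0.777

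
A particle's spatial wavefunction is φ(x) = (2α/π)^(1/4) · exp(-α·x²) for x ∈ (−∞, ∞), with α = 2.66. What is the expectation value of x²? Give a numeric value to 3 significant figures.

0.0940

⟨x²⟩ = ∫ x²·|φ|² dx (integrals over the domain).
Gaussian moments: ∫x^(2j)·e^(−2αx²) dx = (2j−1)!!/(4α)^j · √(π/(2α)), odd powers integrate to 0; here √(π/(2α)) = 0.76846.
⟨x²⟩ = 0.093985.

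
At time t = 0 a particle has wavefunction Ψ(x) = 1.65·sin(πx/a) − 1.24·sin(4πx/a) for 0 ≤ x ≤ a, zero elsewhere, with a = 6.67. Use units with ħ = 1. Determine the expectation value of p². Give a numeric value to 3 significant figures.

p² Ψ = −ħ² d²Ψ/dx²; ⟨p²⟩ = −ħ² ∫ Ψ*·Ψ'' dx / ∫|Ψ|² dx.
d²/dx² sin(jπx/a) = −(jπ/a)²·sin(jπx/a); on 0 ≤ x ≤ a, ∫sin²(jπx/a) dx = a/2 and ∫sin(jπx/a)·sin(lπx/a) dx = 0 for j ≠ l, so only diagonal terms survive in ∫|Ψ|² and ∫Ψ·Ψ″; ∫Ψ·Ψ′ dx = [Ψ²/2] between the walls = 0.
State is unnormalized: ∫|Ψ|² dx = 14.207, and ∫Ψ*·(−ħ² Ψ'') dx = 20.216, so ⟨p²⟩ = 20.216 / 14.207.
⟨p²⟩ = 1.4229.

1.42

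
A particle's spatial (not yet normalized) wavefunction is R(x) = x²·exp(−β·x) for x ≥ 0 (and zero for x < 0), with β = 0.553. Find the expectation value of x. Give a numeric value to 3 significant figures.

4.52

⟨x⟩ = ∫ x·|R|² dx / ∫|R|² dx (integrals over the domain).
Every integrand reduces to terms xʲ·e^(−2βx) on [0, ∞); use ∫₀^∞ xʲ·e^(−2βx) dx = j!/(2β)^(j+1).
State is unnormalized: ∫|R|² dx = 14.502, and ∫R*·x·R dx = 65.562, so ⟨x⟩ = 65.562 / 14.502.
⟨x⟩ = 4.5208.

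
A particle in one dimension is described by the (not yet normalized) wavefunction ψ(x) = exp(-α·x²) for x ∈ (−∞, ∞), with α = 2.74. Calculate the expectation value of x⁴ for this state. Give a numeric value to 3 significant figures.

⟨x⁴⟩ = ∫ x⁴·|ψ|² dx / ∫|ψ|² dx (integrals over the domain).
Gaussian moments: ∫x^(2j)·e^(−2αx²) dx = (2j−1)!!/(4α)^j · √(π/(2α)), odd powers integrate to 0; here √(π/(2α)) = 0.75715.
State is unnormalized: ∫|ψ|² dx = 0.75715, and ∫ψ*·x⁴·ψ dx = 0.018910, so ⟨x⁴⟩ = 0.018910 / 0.75715.
⟨x⁴⟩ = 0.024975.

0.0250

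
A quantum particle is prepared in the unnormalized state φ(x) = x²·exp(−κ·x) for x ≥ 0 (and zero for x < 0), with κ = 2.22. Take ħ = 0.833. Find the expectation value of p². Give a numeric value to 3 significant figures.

1.14

p² φ = −ħ² d²φ/dx²; ⟨p²⟩ = −ħ² ∫ φ*·φ'' dx / ∫|φ|² dx.
Differentiate x²·exp(−κ·x) with the product rule; every integrand then reduces to terms xʲ·e^(−2κx) on [0, ∞), with ∫₀^∞ xʲ·e^(−2κx) dx = j!/(2κ)^(j+1).
State is unnormalized: ∫|φ|² dx = 0.013909, and ∫φ*·(−ħ² φ'') dx = 0.015855, so ⟨p²⟩ = 0.015855 / 0.013909.
⟨p²⟩ = 1.1399.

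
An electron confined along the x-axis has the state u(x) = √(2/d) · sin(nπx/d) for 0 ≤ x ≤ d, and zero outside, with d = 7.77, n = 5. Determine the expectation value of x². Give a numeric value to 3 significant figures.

⟨x²⟩ = ∫ x²·|u|² dx (integrals over the domain).
With sin²θ = (1 − cos2θ)/2 on 0 ≤ x ≤ d: ∫sin²(nπx/d) dx = d/2, ∫x·sin²(nπx/d) dx = d²/4, ∫x²·sin²(nπx/d) dx = d³·(1/6 − 1/(4n²π²)); higher powers xᵏ the same way, integrating xᵏ·cos(2nπx/d) by parts.
⟨x²⟩ = 20.002.

20.0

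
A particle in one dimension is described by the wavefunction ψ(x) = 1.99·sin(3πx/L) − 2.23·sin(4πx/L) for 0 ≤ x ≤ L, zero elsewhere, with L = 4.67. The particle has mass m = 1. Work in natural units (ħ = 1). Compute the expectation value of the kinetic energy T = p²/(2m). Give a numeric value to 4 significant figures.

T = −(ħ²/2m) d²/dx², so ⟨T⟩ = −(ħ²/2m) ∫ ψ*·ψ'' dx / ∫|ψ|² dx; with m = 1.
d²/dx² sin(jπx/L) = −(jπ/L)²·sin(jπx/L); on 0 ≤ x ≤ L, ∫sin²(jπx/L) dx = L/2 and ∫sin(jπx/L)·sin(lπx/L) dx = 0 for j ≠ l, so only diagonal terms survive in ∫|ψ|² and ∫ψ·ψ″; ∫ψ·ψ′ dx = [ψ²/2] between the walls = 0.
State is unnormalized: ∫|ψ|² dx = 20.859, and ∫ψ*·(−ħ²/2m · ψ'') dx = 60.870, so ⟨T⟩ = 60.870 / 20.859.
⟨T⟩ = 2.9182.

2.918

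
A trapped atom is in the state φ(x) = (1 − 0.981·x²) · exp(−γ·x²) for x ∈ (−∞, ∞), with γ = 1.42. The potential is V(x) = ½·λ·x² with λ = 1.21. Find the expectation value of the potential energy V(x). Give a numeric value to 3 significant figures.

0.0589

⟨V⟩ = ∫ V(x)·|φ|² dx / ∫|φ|² dx.
Expand each integrand as polynomial × e^(−2γx²) and use ∫x^(2j)·e^(−2γx²) dx = (2j−1)!!/(4γ)^j · √(π/(2γ)), odd powers → 0; here √(π/(2γ)) = 1.0518.
State is unnormalized: ∫|φ|² dx = 0.78258, and ∫φ*·V(x)·φ dx = 0.046062, so ⟨V⟩ = 0.046062 / 0.78258.
⟨V⟩ = 0.058860.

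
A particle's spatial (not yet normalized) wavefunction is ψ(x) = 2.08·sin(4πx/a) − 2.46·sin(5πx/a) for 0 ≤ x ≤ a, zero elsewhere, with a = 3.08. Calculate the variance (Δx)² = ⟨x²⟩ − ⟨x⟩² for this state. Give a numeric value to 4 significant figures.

0.3973

Compute ⟨x⟩ and ⟨x²⟩ separately, then (Δx)² = ⟨x²⟩ − ⟨x⟩².
On 0 ≤ x ≤ a (j ≠ l): ∫sin²(jπx/a) dx = a/2, ∫sin(jπx/a)·sin(lπx/a) dx = 0; diagonal moments ∫x·sin²(jπx/a) dx = a²/4, ∫x²·sin²(jπx/a) dx = a³·(1/6 − 1/(4j²π²)); cross terms ∫x·sin(jπx/a)·sin(lπx/a) dx = 0 for j + l even and −4jla²/(π²(j² − l²)²) for j + l odd, ∫x²·sin(jπx/a)·sin(lπx/a) dx = (−1)^(j+l)·4jla³/(π²(j² − l²)²); higher powers the same way via product-to-sum and parts.
Normalization: ∫|ψ|² dx = 15.982.
⟨x⟩ = 2.1479 and ⟨x²⟩ = 5.0106.
(Δx)² = 5.0106 − (2.1479)² = 0.39731.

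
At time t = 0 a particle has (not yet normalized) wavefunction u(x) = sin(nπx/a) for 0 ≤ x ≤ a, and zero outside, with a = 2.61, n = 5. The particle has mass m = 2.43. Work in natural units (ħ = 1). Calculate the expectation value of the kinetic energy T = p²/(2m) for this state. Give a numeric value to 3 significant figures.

T = −(ħ²/2m) d²/dx², so ⟨T⟩ = −(ħ²/2m) ∫ u*·u'' dx / ∫|u|² dx; with m = 2.43.
d/dx sin(nπx/a) = (nπ/a)·cos(nπx/a) and d²/dx² sin(nπx/a) = −(nπ/a)²·sin(nπx/a); on 0 ≤ x ≤ a, ∫sin²(nπx/a) dx = a/2 and ∫sin(nπx/a)·cos(nπx/a) dx = 0.
State is unnormalized: ∫|u|² dx = 1.3050, and ∫u*·(−ħ²/2m · u'') dx = 9.7260, so ⟨T⟩ = 9.7260 / 1.3050.
⟨T⟩ = 7.4529.

7.45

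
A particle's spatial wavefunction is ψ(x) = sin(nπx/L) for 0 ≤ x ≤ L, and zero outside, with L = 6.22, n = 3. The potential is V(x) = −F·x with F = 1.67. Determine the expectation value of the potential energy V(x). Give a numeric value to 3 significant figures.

⟨V⟩ = ∫ V(x)·|ψ|² dx / ∫|ψ|² dx.
With sin²θ = (1 − cos2θ)/2 on 0 ≤ x ≤ L: ∫sin²(nπx/L) dx = L/2, ∫x·sin²(nπx/L) dx = L²/4, ∫x²·sin²(nπx/L) dx = L³·(1/6 − 1/(4n²π²)); higher powers xᵏ the same way, integrating xᵏ·cos(2nπx/L) by parts.
State is unnormalized: ∫|ψ|² dx = 3.1100, and ∫ψ*·V(x)·ψ dx = -16.152, so ⟨V⟩ = -16.152 / 3.1100.
⟨V⟩ = -5.1937.

-5.19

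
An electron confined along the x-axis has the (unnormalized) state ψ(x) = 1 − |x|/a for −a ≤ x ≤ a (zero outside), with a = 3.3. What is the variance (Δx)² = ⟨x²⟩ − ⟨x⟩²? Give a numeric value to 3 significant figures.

1.09

Compute ⟨x⟩ and ⟨x²⟩ separately, then (Δx)² = ⟨x²⟩ − ⟨x⟩².
ψ is even, so ∫ over [−a, a] = 2∫₀ᵃ with ψ = 1 − x/a there: ∫₀ᵃ (1 − x/a)² dx = a/3, ∫₀ᵃ x²(1 − x/a)² dx = a³/30, ∫₀ᵃ x⁴(1 − x/a)² dx = a⁵/105.
Normalization: ∫|ψ|² dx = 2.2000.
⟨x⟩ = 0.0000 and ⟨x²⟩ = 1.0890.
(Δx)² = 1.0890 − (0.0000)² = 1.0890.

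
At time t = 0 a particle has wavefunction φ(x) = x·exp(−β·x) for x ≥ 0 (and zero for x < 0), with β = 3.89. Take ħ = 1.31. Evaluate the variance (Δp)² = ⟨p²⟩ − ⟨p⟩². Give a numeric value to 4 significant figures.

25.97

Compute ⟨p⟩ and ⟨p²⟩ separately; (Δp)² = ⟨p²⟩ − ⟨p⟩².
Differentiate x·exp(−β·x) with the product rule; every integrand then reduces to terms xʲ·e^(−2βx) on [0, ∞), with ∫₀^∞ xʲ·e^(−2βx) dx = j!/(2β)^(j+1).
Normalization: ∫|φ|² dx = 0.0042471.
⟨p⟩ = 0.0000 and ⟨p²⟩ = 25.968.
(Δp)² = 25.968 − (0.0000)² = 25.968.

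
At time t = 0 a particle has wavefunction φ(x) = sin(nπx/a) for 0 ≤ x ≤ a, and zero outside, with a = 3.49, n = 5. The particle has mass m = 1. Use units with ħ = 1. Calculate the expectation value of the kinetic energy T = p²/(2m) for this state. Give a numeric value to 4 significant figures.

T = −(ħ²/2m) d²/dx², so ⟨T⟩ = −(ħ²/2m) ∫ φ*·φ'' dx / ∫|φ|² dx; with m = 1.
d/dx sin(nπx/a) = (nπ/a)·cos(nπx/a) and d²/dx² sin(nπx/a) = −(nπ/a)²·sin(nπx/a); on 0 ≤ x ≤ a, ∫sin²(nπx/a) dx = a/2 and ∫sin(nπx/a)·cos(nπx/a) dx = 0.
State is unnormalized: ∫|φ|² dx = 1.7450, and ∫φ*·(−ħ²/2m · φ'') dx = 17.675, so ⟨T⟩ = 17.675 / 1.7450.
⟨T⟩ = 10.129.

10.13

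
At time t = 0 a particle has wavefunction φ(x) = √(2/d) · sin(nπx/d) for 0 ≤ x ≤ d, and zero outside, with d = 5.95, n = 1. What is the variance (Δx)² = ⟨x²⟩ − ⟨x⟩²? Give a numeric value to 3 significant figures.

1.16

Compute ⟨x⟩ and ⟨x²⟩ separately, then (Δx)² = ⟨x²⟩ − ⟨x⟩².
With sin²θ = (1 − cos2θ)/2 on 0 ≤ x ≤ d: ∫sin²(nπx/d) dx = d/2, ∫x·sin²(nπx/d) dx = d²/4, ∫x²·sin²(nπx/d) dx = d³·(1/6 − 1/(4n²π²)); higher powers xᵏ the same way, integrating xᵏ·cos(2nπx/d) by parts.
⟨x⟩ = 2.9750 and ⟨x²⟩ = 10.007.
(Δx)² = 10.007 − (2.9750)² = 1.1567.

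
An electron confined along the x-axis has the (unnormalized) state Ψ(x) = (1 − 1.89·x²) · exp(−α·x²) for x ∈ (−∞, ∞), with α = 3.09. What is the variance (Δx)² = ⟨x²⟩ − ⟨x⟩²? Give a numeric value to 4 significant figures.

Compute ⟨x⟩ and ⟨x²⟩ separately, then (Δx)² = ⟨x²⟩ − ⟨x⟩².
Expand each integrand as polynomial × e^(−2αx²) and use ∫x^(2j)·e^(−2αx²) dx = (2j−1)!!/(4α)^j · √(π/(2α)), odd powers → 0; here √(π/(2α)) = 0.71299.
Normalization: ∫|Ψ|² dx = 0.54495.
⟨x⟩ = 0.0000 and ⟨x²⟩ = 0.045862.
(Δx)² = 0.045862 − (0.0000)² = 0.045862.

0.04586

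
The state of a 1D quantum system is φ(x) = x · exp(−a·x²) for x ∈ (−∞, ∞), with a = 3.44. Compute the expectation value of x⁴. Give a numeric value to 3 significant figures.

⟨x⁴⟩ = ∫ x⁴·|φ|² dx / ∫|φ|² dx (integrals over the domain).
Expand each integrand as polynomial × e^(−2ax²) and use ∫x^(2j)·e^(−2ax²) dx = (2j−1)!!/(4a)^j · √(π/(2a)), odd powers → 0; here √(π/(2a)) = 0.67574.
State is unnormalized: ∫|φ|² dx = 0.049109, and ∫φ*·x⁴·φ dx = 0.0038906, so ⟨x⁴⟩ = 0.0038906 / 0.049109.
⟨x⁴⟩ = 0.079224.

0.0792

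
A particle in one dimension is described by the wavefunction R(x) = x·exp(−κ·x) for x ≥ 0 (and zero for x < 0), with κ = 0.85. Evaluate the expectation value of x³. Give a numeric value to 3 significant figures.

⟨x³⟩ = ∫ x³·|R|² dx / ∫|R|² dx (integrals over the domain).
Every integrand reduces to terms xʲ·e^(−2κx) on [0, ∞); use ∫₀^∞ xʲ·e^(−2κx) dx = j!/(2κ)^(j+1).
State is unnormalized: ∫|R|² dx = 0.40708, and ∫R*·x³·R dx = 4.9715, so ⟨x³⟩ = 4.9715 / 0.40708.
⟨x³⟩ = 12.212.

12.2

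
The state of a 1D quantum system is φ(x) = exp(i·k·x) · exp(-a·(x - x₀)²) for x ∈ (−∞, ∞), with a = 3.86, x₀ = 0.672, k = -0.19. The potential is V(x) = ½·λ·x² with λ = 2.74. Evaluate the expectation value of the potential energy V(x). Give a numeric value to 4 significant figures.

⟨V⟩ = ∫ V(x)·|φ|² dx / ∫|φ|² dx.
Gaussian moments (u = x − x₀): ∫u^(2j)·e^(−2au²) du = (2j−1)!!/(4a)^j · √(π/(2a)), odd powers integrate to 0; here √(π/(2a)) = 0.63792.
State is unnormalized: ∫|φ|² dx = 0.63792, and ∫φ*·V(x)·φ dx = 0.45127, so ⟨V⟩ = 0.45127 / 0.63792.
⟨V⟩ = 0.70740.

0.7074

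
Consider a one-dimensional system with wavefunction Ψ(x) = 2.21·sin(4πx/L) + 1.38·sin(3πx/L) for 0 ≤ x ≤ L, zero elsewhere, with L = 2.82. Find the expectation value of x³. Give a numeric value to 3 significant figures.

⟨x³⟩ = ∫ x³·|Ψ|² dx / ∫|Ψ|² dx (integrals over the domain).
On 0 ≤ x ≤ L (j ≠ l): ∫sin²(jπx/L) dx = L/2, ∫sin(jπx/L)·sin(lπx/L) dx = 0; diagonal moments ∫x·sin²(jπx/L) dx = L²/4, ∫x²·sin²(jπx/L) dx = L³·(1/6 − 1/(4j²π²)); cross terms ∫x·sin(jπx/L)·sin(lπx/L) dx = 0 for j + l even and −4jlL²/(π²(j² − l²)²) for j + l odd, ∫x²·sin(jπx/L)·sin(lπx/L) dx = (−1)^(j+l)·4jlL³/(π²(j² − l²)²); higher powers the same way via product-to-sum and parts.
State is unnormalized: ∫|Ψ|² dx = 9.5718, and ∫Ψ*·x³·Ψ dx = 18.743, so ⟨x³⟩ = 18.743 / 9.5718.
⟨x³⟩ = 1.9581.

1.96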